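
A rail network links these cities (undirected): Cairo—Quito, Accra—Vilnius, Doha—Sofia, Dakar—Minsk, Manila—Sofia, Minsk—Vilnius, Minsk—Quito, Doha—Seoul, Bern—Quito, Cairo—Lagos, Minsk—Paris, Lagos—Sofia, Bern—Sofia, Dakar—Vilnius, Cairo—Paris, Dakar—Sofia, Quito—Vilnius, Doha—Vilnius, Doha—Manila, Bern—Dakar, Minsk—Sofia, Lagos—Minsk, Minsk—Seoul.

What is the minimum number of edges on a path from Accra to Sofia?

Level 0: Accra
Level 1: Vilnius
Level 2: Dakar, Doha, Minsk, Quito
Level 3: Bern, Cairo, Lagos, Manila, Paris, Seoul, Sofia
Sofia first appears at level 3.

3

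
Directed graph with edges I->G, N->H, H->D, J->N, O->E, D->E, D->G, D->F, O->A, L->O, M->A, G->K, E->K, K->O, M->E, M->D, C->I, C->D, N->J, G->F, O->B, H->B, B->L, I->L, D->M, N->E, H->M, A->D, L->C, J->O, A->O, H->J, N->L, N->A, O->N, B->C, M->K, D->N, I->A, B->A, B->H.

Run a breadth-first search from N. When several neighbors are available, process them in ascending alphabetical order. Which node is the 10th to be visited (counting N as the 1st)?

Visit N; enqueue A, E, H, J, L → queue [A, E, H, J, L]
Visit A; enqueue D, O → queue [E, H, J, L, D, O]
Visit E; enqueue K → queue [H, J, L, D, O, K]
Visit H; enqueue B, M → queue [J, L, D, O, K, B, M]
Visit J → queue [L, D, O, K, B, M]
Visit L; enqueue C → queue [D, O, K, B, M, C]
Visit D; enqueue F, G → queue [O, K, B, M, C, F, G]
Visit O → queue [K, B, M, C, F, G]
Visit K → queue [B, M, C, F, G]
Visit B → queue [M, C, F, G]
Visit M → queue [C, F, G]
Visit C; enqueue I → queue [F, G, I]
Visit F → queue [G, I]
Visit G → queue [I]
Visit I → queue []

Visit order: N, A, E, H, J, L, D, O, K, B, M, C, F, G, I

B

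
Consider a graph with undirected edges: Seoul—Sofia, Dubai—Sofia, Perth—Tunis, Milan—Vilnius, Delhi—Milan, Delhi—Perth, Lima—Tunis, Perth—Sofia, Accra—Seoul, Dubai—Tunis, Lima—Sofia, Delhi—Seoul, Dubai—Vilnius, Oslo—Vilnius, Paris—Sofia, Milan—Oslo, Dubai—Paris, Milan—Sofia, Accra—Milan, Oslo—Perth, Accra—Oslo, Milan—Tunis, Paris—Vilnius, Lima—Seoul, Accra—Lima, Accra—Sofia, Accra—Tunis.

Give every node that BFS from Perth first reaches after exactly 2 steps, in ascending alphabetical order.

Accra, Dubai, Lima, Milan, Paris, Seoul, Vilnius

Level 0: Perth
Level 1: Delhi, Oslo, Sofia, Tunis
Level 2: Accra, Dubai, Lima, Milan, Paris, Seoul, Vilnius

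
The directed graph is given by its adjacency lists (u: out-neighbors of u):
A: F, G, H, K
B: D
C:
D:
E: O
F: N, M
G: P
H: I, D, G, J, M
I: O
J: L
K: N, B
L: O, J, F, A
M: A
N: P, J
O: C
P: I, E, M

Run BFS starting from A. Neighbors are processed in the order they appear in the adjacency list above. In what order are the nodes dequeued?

A F G H K N M P I D J B E O L C

Visit A; enqueue F, G, H, K → queue [F, G, H, K]
Visit F; enqueue N, M → queue [G, H, K, N, M]
Visit G; enqueue P → queue [H, K, N, M, P]
Visit H; enqueue I, D, J → queue [K, N, M, P, I, D, J]
Visit K; enqueue B → queue [N, M, P, I, D, J, B]
Visit N → queue [M, P, I, D, J, B]
Visit M → queue [P, I, D, J, B]
Visit P; enqueue E → queue [I, D, J, B, E]
Visit I; enqueue O → queue [D, J, B, E, O]
Visit D → queue [J, B, E, O]
Visit J; enqueue L → queue [B, E, O, L]
Visit B → queue [E, O, L]
Visit E → queue [O, L]
Visit O; enqueue C → queue [L, C]
Visit L → queue [C]
Visit C → queue []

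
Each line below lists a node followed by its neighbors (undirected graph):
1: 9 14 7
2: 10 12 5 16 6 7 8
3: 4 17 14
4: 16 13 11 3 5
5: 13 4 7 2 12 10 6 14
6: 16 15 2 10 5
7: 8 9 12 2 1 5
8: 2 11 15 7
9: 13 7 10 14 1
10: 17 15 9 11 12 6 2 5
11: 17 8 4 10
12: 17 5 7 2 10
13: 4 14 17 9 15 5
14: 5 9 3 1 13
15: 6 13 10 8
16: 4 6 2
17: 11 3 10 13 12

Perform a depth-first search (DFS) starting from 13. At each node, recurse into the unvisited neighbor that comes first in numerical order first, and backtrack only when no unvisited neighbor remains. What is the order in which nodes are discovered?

13, 4, 3, 14, 1, 7, 2, 5, 6, 10, 9, 11, 8, 15, 17, 12, 16

Visit 13
13 → 4
4 → 3
3 → 14
14 → 1
1 → 7
7 → 2
2 → 5
5 → 6
6 → 10
10 → 9
10 → 11
11 → 8
8 → 15
11 → 17
17 → 12
6 → 16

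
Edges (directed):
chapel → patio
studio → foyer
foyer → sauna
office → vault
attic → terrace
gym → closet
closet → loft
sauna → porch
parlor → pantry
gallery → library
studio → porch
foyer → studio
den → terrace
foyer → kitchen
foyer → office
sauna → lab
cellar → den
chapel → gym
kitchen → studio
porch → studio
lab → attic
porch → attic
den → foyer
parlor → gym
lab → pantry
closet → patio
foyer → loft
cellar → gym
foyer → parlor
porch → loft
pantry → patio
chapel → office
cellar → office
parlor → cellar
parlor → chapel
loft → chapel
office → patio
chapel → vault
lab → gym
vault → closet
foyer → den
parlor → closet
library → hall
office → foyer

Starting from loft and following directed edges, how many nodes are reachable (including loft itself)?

BFS from loft visits: loft, chapel, gym, office, patio, vault, closet, foyer, den, kitchen, parlor, sauna, studio, terrace, cellar, pantry, lab, porch, attic
Reachable nodes: 19 of 22 total.

19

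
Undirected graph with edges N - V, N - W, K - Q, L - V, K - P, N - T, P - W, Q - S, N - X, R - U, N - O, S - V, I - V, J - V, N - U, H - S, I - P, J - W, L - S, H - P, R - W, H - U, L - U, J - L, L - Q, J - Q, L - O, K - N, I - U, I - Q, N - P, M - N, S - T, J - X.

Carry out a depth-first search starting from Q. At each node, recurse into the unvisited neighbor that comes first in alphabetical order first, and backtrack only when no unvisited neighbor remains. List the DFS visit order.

Visit Q
Q → I
I → P
P → H
H → S
S → L
L → J
J → V
V → N
N → K
N → M
N → O
N → T
N → U
U → R
R → W
N → X

Q -> I -> P -> H -> S -> L -> J -> V -> N -> K -> M -> O -> T -> U -> R -> W -> X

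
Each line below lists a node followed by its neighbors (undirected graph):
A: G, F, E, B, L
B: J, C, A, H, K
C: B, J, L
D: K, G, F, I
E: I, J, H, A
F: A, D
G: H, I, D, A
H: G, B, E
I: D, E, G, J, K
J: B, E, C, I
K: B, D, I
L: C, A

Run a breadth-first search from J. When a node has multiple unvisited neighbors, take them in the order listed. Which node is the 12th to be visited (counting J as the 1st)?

F

Visit J; enqueue B, E, C, I → queue [B, E, C, I]
Visit B; enqueue A, H, K → queue [E, C, I, A, H, K]
Visit E → queue [C, I, A, H, K]
Visit C; enqueue L → queue [I, A, H, K, L]
Visit I; enqueue D, G → queue [A, H, K, L, D, G]
Visit A; enqueue F → queue [H, K, L, D, G, F]
Visit H → queue [K, L, D, G, F]
Visit K → queue [L, D, G, F]
Visit L → queue [D, G, F]
Visit D → queue [G, F]
Visit G → queue [F]
Visit F → queue []

Visit order: J, B, E, C, I, A, H, K, L, D, G, F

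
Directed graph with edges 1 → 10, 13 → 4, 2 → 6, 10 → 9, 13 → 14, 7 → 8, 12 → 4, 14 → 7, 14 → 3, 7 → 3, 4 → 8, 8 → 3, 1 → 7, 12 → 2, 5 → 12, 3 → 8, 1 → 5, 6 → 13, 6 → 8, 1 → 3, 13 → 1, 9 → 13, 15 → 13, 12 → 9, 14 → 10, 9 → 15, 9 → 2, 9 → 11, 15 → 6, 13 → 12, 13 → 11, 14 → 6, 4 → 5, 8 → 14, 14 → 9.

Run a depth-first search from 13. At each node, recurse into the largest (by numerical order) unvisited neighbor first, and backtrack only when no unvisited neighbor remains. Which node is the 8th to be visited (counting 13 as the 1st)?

Visit 13
13 → 14
14 → 10
10 → 9
9 → 15
15 → 6
6 → 8
8 → 3
9 → 11
9 → 2
14 → 7
13 → 12
12 → 4
4 → 5
13 → 1

Visit order: 13, 14, 10, 9, 15, 6, 8, 3, 11, 2, 7, 12, 4, 5, 1

3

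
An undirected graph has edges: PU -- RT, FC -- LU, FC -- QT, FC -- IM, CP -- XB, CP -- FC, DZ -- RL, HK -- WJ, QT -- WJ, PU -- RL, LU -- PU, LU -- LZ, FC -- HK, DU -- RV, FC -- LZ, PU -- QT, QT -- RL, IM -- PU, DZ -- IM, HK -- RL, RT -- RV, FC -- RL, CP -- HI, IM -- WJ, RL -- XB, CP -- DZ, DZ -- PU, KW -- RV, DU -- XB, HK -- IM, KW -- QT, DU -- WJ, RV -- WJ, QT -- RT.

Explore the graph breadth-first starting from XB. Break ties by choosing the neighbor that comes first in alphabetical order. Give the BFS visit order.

Visit XB; enqueue CP, DU, RL → queue [CP, DU, RL]
Visit CP; enqueue DZ, FC, HI → queue [DU, RL, DZ, FC, HI]
Visit DU; enqueue RV, WJ → queue [RL, DZ, FC, HI, RV, WJ]
Visit RL; enqueue HK, PU, QT → queue [DZ, FC, HI, RV, WJ, HK, PU, QT]
Visit DZ; enqueue IM → queue [FC, HI, RV, WJ, HK, PU, QT, IM]
Visit FC; enqueue LU, LZ → queue [HI, RV, WJ, HK, PU, QT, IM, LU, LZ]
Visit HI → queue [RV, WJ, HK, PU, QT, IM, LU, LZ]
Visit RV; enqueue KW, RT → queue [WJ, HK, PU, QT, IM, LU, LZ, KW, RT]
Visit WJ → queue [HK, PU, QT, IM, LU, LZ, KW, RT]
Visit HK → queue [PU, QT, IM, LU, LZ, KW, RT]
Visit PU → queue [QT, IM, LU, LZ, KW, RT]
Visit QT → queue [IM, LU, LZ, KW, RT]
Visit IM → queue [LU, LZ, KW, RT]
Visit LU → queue [LZ, KW, RT]
Visit LZ → queue [KW, RT]
Visit KW → queue [RT]
Visit RT → queue []

XB CP DU RL DZ FC HI RV WJ HK PU QT IM LU LZ KW RT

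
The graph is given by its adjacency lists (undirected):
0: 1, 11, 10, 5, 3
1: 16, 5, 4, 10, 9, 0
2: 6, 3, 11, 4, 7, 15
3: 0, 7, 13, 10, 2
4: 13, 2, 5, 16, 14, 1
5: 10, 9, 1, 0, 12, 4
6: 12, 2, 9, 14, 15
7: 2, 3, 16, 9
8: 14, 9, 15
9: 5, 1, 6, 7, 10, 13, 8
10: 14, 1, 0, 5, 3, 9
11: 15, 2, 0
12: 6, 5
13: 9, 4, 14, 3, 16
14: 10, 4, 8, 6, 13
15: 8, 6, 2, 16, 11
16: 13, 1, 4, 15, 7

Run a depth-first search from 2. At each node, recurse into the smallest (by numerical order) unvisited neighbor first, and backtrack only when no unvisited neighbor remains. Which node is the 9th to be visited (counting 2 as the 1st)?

Visit 2
2 → 3
3 → 0
0 → 1
1 → 4
4 → 5
5 → 9
9 → 6
6 → 12
6 → 14
14 → 8
8 → 15
15 → 11
15 → 16
16 → 7
16 → 13
14 → 10

Visit order: 2, 3, 0, 1, 4, 5, 9, 6, 12, 14, 8, 15, 11, 16, 7, 13, 10

12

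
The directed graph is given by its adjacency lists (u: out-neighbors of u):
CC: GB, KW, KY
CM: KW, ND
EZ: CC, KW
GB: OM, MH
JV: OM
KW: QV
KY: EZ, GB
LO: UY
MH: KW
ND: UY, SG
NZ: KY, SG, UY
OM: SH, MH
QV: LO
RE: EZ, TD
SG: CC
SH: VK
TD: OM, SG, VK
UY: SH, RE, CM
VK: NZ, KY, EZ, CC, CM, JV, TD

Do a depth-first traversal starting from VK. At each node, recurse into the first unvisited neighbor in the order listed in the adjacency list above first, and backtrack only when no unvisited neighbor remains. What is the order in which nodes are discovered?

VK NZ KY EZ CC GB OM SH MH KW QV LO UY RE TD SG CM ND JV

Visit VK
VK → NZ
NZ → KY
KY → EZ
EZ → CC
CC → GB
GB → OM
OM → SH
OM → MH
MH → KW
KW → QV
QV → LO
LO → UY
UY → RE
RE → TD
TD → SG
UY → CM
CM → ND
VK → JV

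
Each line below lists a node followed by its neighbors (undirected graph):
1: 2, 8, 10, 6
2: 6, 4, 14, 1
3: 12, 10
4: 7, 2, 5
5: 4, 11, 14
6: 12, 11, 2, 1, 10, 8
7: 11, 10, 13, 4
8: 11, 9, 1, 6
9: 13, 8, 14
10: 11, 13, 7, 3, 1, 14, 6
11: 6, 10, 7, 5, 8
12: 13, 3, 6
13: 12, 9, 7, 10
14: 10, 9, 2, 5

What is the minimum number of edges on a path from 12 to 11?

2

Level 0: 12
Level 1: 3, 6, 13
Level 2: 1, 2, 7, 8, 9, 10, 11
Level 3: 4, 5, 14
11 first appears at level 2.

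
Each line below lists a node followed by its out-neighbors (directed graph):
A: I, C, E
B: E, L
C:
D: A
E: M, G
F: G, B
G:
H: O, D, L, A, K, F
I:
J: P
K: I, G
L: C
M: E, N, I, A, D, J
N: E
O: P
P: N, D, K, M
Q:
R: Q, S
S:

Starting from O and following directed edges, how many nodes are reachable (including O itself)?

BFS from O visits: O, P, N, M, K, D, E, J, I, A, G, C
Reachable nodes: 12 of 19 total.

12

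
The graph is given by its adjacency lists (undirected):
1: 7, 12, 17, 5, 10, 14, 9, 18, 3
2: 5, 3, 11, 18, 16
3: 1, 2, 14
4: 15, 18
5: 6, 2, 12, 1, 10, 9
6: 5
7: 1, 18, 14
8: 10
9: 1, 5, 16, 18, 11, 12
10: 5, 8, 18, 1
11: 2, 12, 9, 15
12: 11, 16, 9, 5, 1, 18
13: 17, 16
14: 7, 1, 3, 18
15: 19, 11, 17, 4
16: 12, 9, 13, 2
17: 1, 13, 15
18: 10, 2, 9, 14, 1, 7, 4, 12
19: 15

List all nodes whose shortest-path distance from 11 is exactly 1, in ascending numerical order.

Level 0: 11
Level 1: 2, 9, 12, 15
Level 2: 1, 3, 4, 5, 16, 17, 18, 19
Level 3: 6, 7, 10, 13, 14
Level 4: 8

2, 9, 12, 15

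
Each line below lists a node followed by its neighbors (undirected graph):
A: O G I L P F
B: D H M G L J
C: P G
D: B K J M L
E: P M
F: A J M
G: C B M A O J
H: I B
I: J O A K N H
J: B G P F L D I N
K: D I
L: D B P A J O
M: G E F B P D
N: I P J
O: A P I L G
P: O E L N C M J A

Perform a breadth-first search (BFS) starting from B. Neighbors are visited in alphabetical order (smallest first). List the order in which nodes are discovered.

B D G H J L M K A C O I F N P E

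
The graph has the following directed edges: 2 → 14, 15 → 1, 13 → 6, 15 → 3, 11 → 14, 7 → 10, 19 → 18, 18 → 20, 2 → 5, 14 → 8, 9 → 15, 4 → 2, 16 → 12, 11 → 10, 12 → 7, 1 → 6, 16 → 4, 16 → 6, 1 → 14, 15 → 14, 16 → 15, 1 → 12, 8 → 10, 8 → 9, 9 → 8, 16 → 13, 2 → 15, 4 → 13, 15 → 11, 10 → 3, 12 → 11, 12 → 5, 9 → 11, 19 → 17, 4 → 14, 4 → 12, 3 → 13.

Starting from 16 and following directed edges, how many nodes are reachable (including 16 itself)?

BFS from 16 visits: 16, 15, 13, 12, 6, 4, 14, 11, 3, 1, 7, 5, 2, 8, 10, 9
Reachable nodes: 16 of 20 total.

16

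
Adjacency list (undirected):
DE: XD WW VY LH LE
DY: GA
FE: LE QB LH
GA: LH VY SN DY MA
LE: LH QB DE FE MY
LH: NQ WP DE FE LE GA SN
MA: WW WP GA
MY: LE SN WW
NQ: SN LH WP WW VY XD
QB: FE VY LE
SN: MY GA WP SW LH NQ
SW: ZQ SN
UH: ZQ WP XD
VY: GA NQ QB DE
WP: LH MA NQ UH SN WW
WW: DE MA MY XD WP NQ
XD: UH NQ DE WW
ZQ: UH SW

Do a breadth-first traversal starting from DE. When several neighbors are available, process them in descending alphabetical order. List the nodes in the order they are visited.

DE XD WW VY LH LE UH NQ WP MY MA QB GA SN FE ZQ DY SW

Visit DE; enqueue XD, WW, VY, LH, LE → queue [XD, WW, VY, LH, LE]
Visit XD; enqueue UH, NQ → queue [WW, VY, LH, LE, UH, NQ]
Visit WW; enqueue WP, MY, MA → queue [VY, LH, LE, UH, NQ, WP, MY, MA]
Visit VY; enqueue QB, GA → queue [LH, LE, UH, NQ, WP, MY, MA, QB, GA]
Visit LH; enqueue SN, FE → queue [LE, UH, NQ, WP, MY, MA, QB, GA, SN, FE]
Visit LE → queue [UH, NQ, WP, MY, MA, QB, GA, SN, FE]
Visit UH; enqueue ZQ → queue [NQ, WP, MY, MA, QB, GA, SN, FE, ZQ]
Visit NQ → queue [WP, MY, MA, QB, GA, SN, FE, ZQ]
Visit WP → queue [MY, MA, QB, GA, SN, FE, ZQ]
Visit MY → queue [MA, QB, GA, SN, FE, ZQ]
Visit MA → queue [QB, GA, SN, FE, ZQ]
Visit QB → queue [GA, SN, FE, ZQ]
Visit GA; enqueue DY → queue [SN, FE, ZQ, DY]
Visit SN; enqueue SW → queue [FE, ZQ, DY, SW]
Visit FE → queue [ZQ, DY, SW]
Visit ZQ → queue [DY, SW]
Visit DY → queue [SW]
Visit SW → queue []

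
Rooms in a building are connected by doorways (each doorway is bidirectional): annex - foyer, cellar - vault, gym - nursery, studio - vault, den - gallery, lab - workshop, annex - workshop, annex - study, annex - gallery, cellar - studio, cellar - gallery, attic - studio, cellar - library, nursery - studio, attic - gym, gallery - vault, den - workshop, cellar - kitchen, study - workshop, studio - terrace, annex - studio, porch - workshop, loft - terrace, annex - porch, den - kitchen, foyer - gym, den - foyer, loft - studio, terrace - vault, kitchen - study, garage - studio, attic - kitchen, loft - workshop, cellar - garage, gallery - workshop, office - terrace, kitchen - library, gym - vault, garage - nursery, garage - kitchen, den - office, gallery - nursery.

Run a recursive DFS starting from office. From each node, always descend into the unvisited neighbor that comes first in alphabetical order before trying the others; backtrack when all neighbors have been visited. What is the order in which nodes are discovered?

office den foyer annex gallery cellar garage kitchen attic gym nursery studio loft terrace vault workshop lab porch study library

Visit office
office → den
den → foyer
foyer → annex
annex → gallery
gallery → cellar
cellar → garage
garage → kitchen
kitchen → attic
attic → gym
gym → nursery
nursery → studio
studio → loft
loft → terrace
terrace → vault
loft → workshop
workshop → lab
workshop → porch
workshop → study
kitchen → library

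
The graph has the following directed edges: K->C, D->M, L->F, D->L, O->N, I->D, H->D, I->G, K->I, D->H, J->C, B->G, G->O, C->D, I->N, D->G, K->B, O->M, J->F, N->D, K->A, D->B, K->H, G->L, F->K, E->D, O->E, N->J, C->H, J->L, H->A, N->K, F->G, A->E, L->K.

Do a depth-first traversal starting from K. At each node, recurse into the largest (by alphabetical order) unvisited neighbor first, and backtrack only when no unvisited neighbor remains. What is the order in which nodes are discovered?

Visit K
K → I
I → N
N → J
J → L
L → F
F → G
G → O
O → M
O → E
E → D
D → H
H → A
D → B
J → C

K I N J L F G O M E D H A B C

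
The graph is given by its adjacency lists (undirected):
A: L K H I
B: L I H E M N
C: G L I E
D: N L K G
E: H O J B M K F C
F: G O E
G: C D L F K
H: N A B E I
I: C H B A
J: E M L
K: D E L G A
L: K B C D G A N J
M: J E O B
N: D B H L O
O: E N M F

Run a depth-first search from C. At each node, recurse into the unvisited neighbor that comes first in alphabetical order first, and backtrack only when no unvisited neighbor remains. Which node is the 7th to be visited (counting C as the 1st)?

K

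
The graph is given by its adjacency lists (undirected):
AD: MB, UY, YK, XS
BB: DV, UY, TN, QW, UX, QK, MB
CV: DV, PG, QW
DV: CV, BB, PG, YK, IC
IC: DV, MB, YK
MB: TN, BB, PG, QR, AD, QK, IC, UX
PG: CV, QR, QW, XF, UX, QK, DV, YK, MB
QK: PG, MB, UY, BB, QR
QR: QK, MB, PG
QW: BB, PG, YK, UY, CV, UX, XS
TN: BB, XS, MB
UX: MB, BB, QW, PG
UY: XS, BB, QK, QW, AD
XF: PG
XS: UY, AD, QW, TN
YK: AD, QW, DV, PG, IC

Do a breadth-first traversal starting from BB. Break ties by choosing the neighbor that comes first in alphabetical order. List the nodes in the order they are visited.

BB -> DV -> MB -> QK -> QW -> TN -> UX -> UY -> CV -> IC -> PG -> YK -> AD -> QR -> XS -> XF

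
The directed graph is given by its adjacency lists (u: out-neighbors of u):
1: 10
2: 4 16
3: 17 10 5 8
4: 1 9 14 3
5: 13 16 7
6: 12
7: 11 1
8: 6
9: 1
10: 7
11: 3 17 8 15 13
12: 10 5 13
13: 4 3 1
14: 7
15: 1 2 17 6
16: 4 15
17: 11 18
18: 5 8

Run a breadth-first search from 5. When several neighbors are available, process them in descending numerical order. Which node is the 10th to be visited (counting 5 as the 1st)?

17

Visit 5; enqueue 16, 13, 7 → queue [16, 13, 7]
Visit 16; enqueue 15, 4 → queue [13, 7, 15, 4]
Visit 13; enqueue 3, 1 → queue [7, 15, 4, 3, 1]
Visit 7; enqueue 11 → queue [15, 4, 3, 1, 11]
Visit 15; enqueue 17, 6, 2 → queue [4, 3, 1, 11, 17, 6, 2]
Visit 4; enqueue 14, 9 → queue [3, 1, 11, 17, 6, 2, 14, 9]
Visit 3; enqueue 10, 8 → queue [1, 11, 17, 6, 2, 14, 9, 10, 8]
Visit 1 → queue [11, 17, 6, 2, 14, 9, 10, 8]
Visit 11 → queue [17, 6, 2, 14, 9, 10, 8]
Visit 17; enqueue 18 → queue [6, 2, 14, 9, 10, 8, 18]
Visit 6; enqueue 12 → queue [2, 14, 9, 10, 8, 18, 12]
Visit 2 → queue [14, 9, 10, 8, 18, 12]
Visit 14 → queue [9, 10, 8, 18, 12]
Visit 9 → queue [10, 8, 18, 12]
Visit 10 → queue [8, 18, 12]
Visit 8 → queue [18, 12]
Visit 18 → queue [12]
Visit 12 → queue []

Visit order: 5, 16, 13, 7, 15, 4, 3, 1, 11, 17, 6, 2, 14, 9, 10, 8, 18, 12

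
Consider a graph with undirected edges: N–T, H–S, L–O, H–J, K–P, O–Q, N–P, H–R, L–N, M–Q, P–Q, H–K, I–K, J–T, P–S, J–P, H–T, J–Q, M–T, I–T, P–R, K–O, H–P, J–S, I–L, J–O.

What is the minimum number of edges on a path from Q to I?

3

Level 0: Q
Level 1: J, M, O, P
Level 2: H, K, L, N, R, S, T
Level 3: I
I first appears at level 3.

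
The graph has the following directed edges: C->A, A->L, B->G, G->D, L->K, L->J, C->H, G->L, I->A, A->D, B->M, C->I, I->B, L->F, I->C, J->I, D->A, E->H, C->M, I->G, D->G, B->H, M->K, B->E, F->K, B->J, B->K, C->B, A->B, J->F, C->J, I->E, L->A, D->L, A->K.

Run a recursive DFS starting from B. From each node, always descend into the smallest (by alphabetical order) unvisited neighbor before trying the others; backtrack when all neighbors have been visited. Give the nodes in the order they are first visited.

Visit B
B → E
E → H
B → G
G → D
D → A
A → K
A → L
L → F
L → J
J → I
I → C
C → M

B → E → H → G → D → A → K → L → F → J → I → C → M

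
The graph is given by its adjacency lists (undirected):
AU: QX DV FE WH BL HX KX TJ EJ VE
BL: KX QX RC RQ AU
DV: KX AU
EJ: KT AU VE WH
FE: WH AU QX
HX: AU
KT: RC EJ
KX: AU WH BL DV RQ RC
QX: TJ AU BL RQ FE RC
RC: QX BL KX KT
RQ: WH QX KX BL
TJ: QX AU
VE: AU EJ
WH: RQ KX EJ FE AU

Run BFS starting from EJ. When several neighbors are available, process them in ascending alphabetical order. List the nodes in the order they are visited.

Visit EJ; enqueue AU, KT, VE, WH → queue [AU, KT, VE, WH]
Visit AU; enqueue BL, DV, FE, HX, KX, QX, TJ → queue [KT, VE, WH, BL, DV, FE, HX, KX, QX, TJ]
Visit KT; enqueue RC → queue [VE, WH, BL, DV, FE, HX, KX, QX, TJ, RC]
Visit VE → queue [WH, BL, DV, FE, HX, KX, QX, TJ, RC]
Visit WH; enqueue RQ → queue [BL, DV, FE, HX, KX, QX, TJ, RC, RQ]
Visit BL → queue [DV, FE, HX, KX, QX, TJ, RC, RQ]
Visit DV → queue [FE, HX, KX, QX, TJ, RC, RQ]
Visit FE → queue [HX, KX, QX, TJ, RC, RQ]
Visit HX → queue [KX, QX, TJ, RC, RQ]
Visit KX → queue [QX, TJ, RC, RQ]
Visit QX → queue [TJ, RC, RQ]
Visit TJ → queue [RC, RQ]
Visit RC → queue [RQ]
Visit RQ → queue []

EJ → AU → KT → VE → WH → BL → DV → FE → HX → KX → QX → TJ → RC → RQ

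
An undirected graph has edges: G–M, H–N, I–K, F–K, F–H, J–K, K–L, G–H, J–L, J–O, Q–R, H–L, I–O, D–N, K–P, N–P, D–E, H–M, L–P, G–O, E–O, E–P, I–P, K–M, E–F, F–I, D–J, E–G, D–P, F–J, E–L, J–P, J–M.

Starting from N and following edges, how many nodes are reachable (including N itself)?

BFS from N visits: N, D, H, P, E, J, F, G, L, M, I, K, O
Reachable nodes: 13 of 15 total.

13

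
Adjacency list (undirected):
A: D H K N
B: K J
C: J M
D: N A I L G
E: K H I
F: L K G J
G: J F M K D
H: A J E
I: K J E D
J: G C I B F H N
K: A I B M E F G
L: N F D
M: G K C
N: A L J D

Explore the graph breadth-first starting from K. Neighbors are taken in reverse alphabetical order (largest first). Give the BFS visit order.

K → M → I → G → F → E → B → A → C → J → D → L → H → N

Visit K; enqueue M, I, G, F, E, B, A → queue [M, I, G, F, E, B, A]
Visit M; enqueue C → queue [I, G, F, E, B, A, C]
Visit I; enqueue J, D → queue [G, F, E, B, A, C, J, D]
Visit G → queue [F, E, B, A, C, J, D]
Visit F; enqueue L → queue [E, B, A, C, J, D, L]
Visit E; enqueue H → queue [B, A, C, J, D, L, H]
Visit B → queue [A, C, J, D, L, H]
Visit A; enqueue N → queue [C, J, D, L, H, N]
Visit C → queue [J, D, L, H, N]
Visit J → queue [D, L, H, N]
Visit D → queue [L, H, N]
Visit L → queue [H, N]
Visit H → queue [N]
Visit N → queue []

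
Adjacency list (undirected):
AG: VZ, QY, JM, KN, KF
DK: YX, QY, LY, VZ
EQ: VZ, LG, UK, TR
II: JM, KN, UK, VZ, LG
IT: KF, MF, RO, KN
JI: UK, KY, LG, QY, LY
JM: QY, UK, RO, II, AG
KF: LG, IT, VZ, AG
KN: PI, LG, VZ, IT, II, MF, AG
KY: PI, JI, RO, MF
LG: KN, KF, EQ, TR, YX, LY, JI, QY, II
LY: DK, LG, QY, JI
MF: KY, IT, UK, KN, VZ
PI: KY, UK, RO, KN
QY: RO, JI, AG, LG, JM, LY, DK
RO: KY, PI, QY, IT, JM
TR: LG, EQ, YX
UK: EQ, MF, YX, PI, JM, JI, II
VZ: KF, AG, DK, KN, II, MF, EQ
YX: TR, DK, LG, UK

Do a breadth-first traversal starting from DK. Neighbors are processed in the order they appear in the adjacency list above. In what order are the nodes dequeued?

Visit DK; enqueue YX, QY, LY, VZ → queue [YX, QY, LY, VZ]
Visit YX; enqueue TR, LG, UK → queue [QY, LY, VZ, TR, LG, UK]
Visit QY; enqueue RO, JI, AG, JM → queue [LY, VZ, TR, LG, UK, RO, JI, AG, JM]
Visit LY → queue [VZ, TR, LG, UK, RO, JI, AG, JM]
Visit VZ; enqueue KF, KN, II, MF, EQ → queue [TR, LG, UK, RO, JI, AG, JM, KF, KN, II, MF, EQ]
Visit TR → queue [LG, UK, RO, JI, AG, JM, KF, KN, II, MF, EQ]
Visit LG → queue [UK, RO, JI, AG, JM, KF, KN, II, MF, EQ]
Visit UK; enqueue PI → queue [RO, JI, AG, JM, KF, KN, II, MF, EQ, PI]
Visit RO; enqueue KY, IT → queue [JI, AG, JM, KF, KN, II, MF, EQ, PI, KY, IT]
Visit JI → queue [AG, JM, KF, KN, II, MF, EQ, PI, KY, IT]
Visit AG → queue [JM, KF, KN, II, MF, EQ, PI, KY, IT]
Visit JM → queue [KF, KN, II, MF, EQ, PI, KY, IT]
Visit KF → queue [KN, II, MF, EQ, PI, KY, IT]
Visit KN → queue [II, MF, EQ, PI, KY, IT]
Visit II → queue [MF, EQ, PI, KY, IT]
Visit MF → queue [EQ, PI, KY, IT]
Visit EQ → queue [PI, KY, IT]
Visit PI → queue [KY, IT]
Visit KY → queue [IT]
Visit IT → queue []

DK -> YX -> QY -> LY -> VZ -> TR -> LG -> UK -> RO -> JI -> AG -> JM -> KF -> KN -> II -> MF -> EQ -> PI -> KY -> IT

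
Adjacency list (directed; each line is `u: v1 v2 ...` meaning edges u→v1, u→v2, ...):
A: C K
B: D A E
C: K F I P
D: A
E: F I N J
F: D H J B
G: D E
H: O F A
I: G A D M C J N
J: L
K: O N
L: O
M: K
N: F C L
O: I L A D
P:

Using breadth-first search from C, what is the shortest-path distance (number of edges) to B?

Level 0: C
Level 1: F, I, K, P
Level 2: A, B, D, G, H, J, M, N, O
Level 3: E, L
B first appears at level 2.

2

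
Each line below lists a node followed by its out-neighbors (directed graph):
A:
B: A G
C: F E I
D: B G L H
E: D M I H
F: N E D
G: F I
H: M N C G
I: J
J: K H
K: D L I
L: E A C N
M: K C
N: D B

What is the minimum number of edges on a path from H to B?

2

Level 0: H
Level 1: C, G, M, N
Level 2: B, D, E, F, I, K
Level 3: A, J, L
B first appears at level 2.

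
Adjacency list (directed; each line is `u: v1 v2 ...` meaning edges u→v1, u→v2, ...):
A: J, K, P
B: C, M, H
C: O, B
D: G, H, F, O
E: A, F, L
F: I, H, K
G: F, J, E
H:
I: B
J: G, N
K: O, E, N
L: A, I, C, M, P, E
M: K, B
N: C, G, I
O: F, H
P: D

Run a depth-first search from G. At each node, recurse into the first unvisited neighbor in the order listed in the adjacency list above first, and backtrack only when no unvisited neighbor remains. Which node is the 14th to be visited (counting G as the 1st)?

Visit G
G → F
F → I
I → B
B → C
C → O
O → H
B → M
M → K
K → E
E → A
A → J
J → N
A → P
P → D
E → L

Visit order: G, F, I, B, C, O, H, M, K, E, A, J, N, P, D, L

P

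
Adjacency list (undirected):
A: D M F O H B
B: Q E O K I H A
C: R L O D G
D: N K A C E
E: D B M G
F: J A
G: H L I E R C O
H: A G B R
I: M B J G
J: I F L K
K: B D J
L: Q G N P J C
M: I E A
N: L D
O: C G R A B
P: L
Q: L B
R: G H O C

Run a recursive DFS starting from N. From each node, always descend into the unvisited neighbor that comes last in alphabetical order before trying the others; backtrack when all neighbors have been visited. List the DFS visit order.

N L Q B O R H G I M E D K J F A C P

Visit N
N → L
L → Q
Q → B
B → O
O → R
R → H
H → G
G → I
I → M
M → E
E → D
D → K
K → J
J → F
F → A
D → C
L → P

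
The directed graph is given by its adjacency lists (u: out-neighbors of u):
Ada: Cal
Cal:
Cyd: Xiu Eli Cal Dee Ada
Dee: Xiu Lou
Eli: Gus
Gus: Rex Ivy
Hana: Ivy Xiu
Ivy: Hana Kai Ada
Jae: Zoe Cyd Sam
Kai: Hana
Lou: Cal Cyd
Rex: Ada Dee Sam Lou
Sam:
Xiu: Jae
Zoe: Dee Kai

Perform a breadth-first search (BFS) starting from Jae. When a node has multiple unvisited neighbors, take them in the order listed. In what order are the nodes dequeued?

Visit Jae; enqueue Zoe, Cyd, Sam → queue [Zoe, Cyd, Sam]
Visit Zoe; enqueue Dee, Kai → queue [Cyd, Sam, Dee, Kai]
Visit Cyd; enqueue Xiu, Eli, Cal, Ada → queue [Sam, Dee, Kai, Xiu, Eli, Cal, Ada]
Visit Sam → queue [Dee, Kai, Xiu, Eli, Cal, Ada]
Visit Dee; enqueue Lou → queue [Kai, Xiu, Eli, Cal, Ada, Lou]
Visit Kai; enqueue Hana → queue [Xiu, Eli, Cal, Ada, Lou, Hana]
Visit Xiu → queue [Eli, Cal, Ada, Lou, Hana]
Visit Eli; enqueue Gus → queue [Cal, Ada, Lou, Hana, Gus]
Visit Cal → queue [Ada, Lou, Hana, Gus]
Visit Ada → queue [Lou, Hana, Gus]
Visit Lou → queue [Hana, Gus]
Visit Hana; enqueue Ivy → queue [Gus, Ivy]
Visit Gus; enqueue Rex → queue [Ivy, Rex]
Visit Ivy → queue [Rex]
Visit Rex → queue []

Jae, Zoe, Cyd, Sam, Dee, Kai, Xiu, Eli, Cal, Ada, Lou, Hana, Gus, Ivy, Rex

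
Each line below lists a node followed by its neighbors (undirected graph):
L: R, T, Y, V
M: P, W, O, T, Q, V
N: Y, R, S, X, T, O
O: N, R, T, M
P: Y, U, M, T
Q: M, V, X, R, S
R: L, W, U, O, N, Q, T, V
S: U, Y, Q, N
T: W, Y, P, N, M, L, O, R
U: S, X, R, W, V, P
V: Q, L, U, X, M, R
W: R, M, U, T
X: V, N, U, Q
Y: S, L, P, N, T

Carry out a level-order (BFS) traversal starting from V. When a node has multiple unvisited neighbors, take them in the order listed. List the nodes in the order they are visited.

Visit V; enqueue Q, L, U, X, M, R → queue [Q, L, U, X, M, R]
Visit Q; enqueue S → queue [L, U, X, M, R, S]
Visit L; enqueue T, Y → queue [U, X, M, R, S, T, Y]
Visit U; enqueue W, P → queue [X, M, R, S, T, Y, W, P]
Visit X; enqueue N → queue [M, R, S, T, Y, W, P, N]
Visit M; enqueue O → queue [R, S, T, Y, W, P, N, O]
Visit R → queue [S, T, Y, W, P, N, O]
Visit S → queue [T, Y, W, P, N, O]
Visit T → queue [Y, W, P, N, O]
Visit Y → queue [W, P, N, O]
Visit W → queue [P, N, O]
Visit P → queue [N, O]
Visit N → queue [O]
Visit O → queue []

V -> Q -> L -> U -> X -> M -> R -> S -> T -> Y -> W -> P -> N -> O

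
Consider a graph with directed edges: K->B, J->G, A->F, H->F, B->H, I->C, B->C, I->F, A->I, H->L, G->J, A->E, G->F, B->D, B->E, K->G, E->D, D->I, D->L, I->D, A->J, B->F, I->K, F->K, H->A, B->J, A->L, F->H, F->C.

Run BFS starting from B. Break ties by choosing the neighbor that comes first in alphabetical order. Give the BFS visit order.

Visit B; enqueue C, D, E, F, H, J → queue [C, D, E, F, H, J]
Visit C → queue [D, E, F, H, J]
Visit D; enqueue I, L → queue [E, F, H, J, I, L]
Visit E → queue [F, H, J, I, L]
Visit F; enqueue K → queue [H, J, I, L, K]
Visit H; enqueue A → queue [J, I, L, K, A]
Visit J; enqueue G → queue [I, L, K, A, G]
Visit I → queue [L, K, A, G]
Visit L → queue [K, A, G]
Visit K → queue [A, G]
Visit A → queue [G]
Visit G → queue []

B C D E F H J I L K A G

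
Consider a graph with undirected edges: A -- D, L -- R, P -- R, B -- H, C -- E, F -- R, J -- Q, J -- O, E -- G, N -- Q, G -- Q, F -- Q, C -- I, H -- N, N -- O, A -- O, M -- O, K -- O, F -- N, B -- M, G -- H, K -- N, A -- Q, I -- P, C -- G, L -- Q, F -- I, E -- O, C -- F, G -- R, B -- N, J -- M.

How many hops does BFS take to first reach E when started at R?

Level 0: R
Level 1: F, G, L, P
Level 2: C, E, H, I, N, Q
Level 3: A, B, J, K, O
Level 4: D, M
E first appears at level 2.

2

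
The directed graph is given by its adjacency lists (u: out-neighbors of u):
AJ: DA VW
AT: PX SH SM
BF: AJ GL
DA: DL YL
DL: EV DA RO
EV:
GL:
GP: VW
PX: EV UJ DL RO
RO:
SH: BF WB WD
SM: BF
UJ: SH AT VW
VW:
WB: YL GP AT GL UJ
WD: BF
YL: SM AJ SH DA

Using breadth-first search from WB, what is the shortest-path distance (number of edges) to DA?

Level 0: WB
Level 1: AT, GL, GP, UJ, YL
Level 2: AJ, DA, PX, SH, SM, VW
Level 3: BF, DL, EV, RO, WD
DA first appears at level 2.

2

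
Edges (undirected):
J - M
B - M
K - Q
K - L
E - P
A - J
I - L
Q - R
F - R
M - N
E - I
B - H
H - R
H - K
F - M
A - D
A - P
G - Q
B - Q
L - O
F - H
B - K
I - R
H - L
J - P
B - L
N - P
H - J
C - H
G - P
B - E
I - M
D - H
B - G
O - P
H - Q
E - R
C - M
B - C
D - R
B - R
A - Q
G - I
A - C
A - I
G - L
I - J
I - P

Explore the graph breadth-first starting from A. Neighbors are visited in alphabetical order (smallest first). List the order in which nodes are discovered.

A C D I J P Q B H M R E G L N O K F

Visit A; enqueue C, D, I, J, P, Q → queue [C, D, I, J, P, Q]
Visit C; enqueue B, H, M → queue [D, I, J, P, Q, B, H, M]
Visit D; enqueue R → queue [I, J, P, Q, B, H, M, R]
Visit I; enqueue E, G, L → queue [J, P, Q, B, H, M, R, E, G, L]
Visit J → queue [P, Q, B, H, M, R, E, G, L]
Visit P; enqueue N, O → queue [Q, B, H, M, R, E, G, L, N, O]
Visit Q; enqueue K → queue [B, H, M, R, E, G, L, N, O, K]
Visit B → queue [H, M, R, E, G, L, N, O, K]
Visit H; enqueue F → queue [M, R, E, G, L, N, O, K, F]
Visit M → queue [R, E, G, L, N, O, K, F]
Visit R → queue [E, G, L, N, O, K, F]
Visit E → queue [G, L, N, O, K, F]
Visit G → queue [L, N, O, K, F]
Visit L → queue [N, O, K, F]
Visit N → queue [O, K, F]
Visit O → queue [K, F]
Visit K → queue [F]
Visit F → queue []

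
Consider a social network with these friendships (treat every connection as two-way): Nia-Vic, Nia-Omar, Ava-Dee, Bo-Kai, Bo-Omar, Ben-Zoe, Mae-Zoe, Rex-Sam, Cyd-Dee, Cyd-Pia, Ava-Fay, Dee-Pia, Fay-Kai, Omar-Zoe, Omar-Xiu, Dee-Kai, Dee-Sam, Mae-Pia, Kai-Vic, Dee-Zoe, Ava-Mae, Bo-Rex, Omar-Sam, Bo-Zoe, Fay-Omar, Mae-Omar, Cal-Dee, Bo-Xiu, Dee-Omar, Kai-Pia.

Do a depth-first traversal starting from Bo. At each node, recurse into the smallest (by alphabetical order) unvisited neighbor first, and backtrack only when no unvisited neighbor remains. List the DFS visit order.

Visit Bo
Bo → Kai
Kai → Dee
Dee → Ava
Ava → Fay
Fay → Omar
Omar → Mae
Mae → Pia
Pia → Cyd
Mae → Zoe
Zoe → Ben
Omar → Nia
Nia → Vic
Omar → Sam
Sam → Rex
Omar → Xiu
Dee → Cal

Bo, Kai, Dee, Ava, Fay, Omar, Mae, Pia, Cyd, Zoe, Ben, Nia, Vic, Sam, Rex, Xiu, Cal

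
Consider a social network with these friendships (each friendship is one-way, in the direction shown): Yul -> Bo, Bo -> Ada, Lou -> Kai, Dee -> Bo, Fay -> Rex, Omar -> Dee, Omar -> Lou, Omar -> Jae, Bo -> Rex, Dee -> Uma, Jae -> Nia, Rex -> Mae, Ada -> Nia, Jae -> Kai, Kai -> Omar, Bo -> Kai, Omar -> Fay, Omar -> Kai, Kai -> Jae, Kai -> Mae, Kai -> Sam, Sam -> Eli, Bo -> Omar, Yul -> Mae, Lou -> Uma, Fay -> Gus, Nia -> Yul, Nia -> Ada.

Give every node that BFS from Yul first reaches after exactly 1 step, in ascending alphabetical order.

Level 0: Yul
Level 1: Bo, Mae
Level 2: Ada, Kai, Omar, Rex
Level 3: Dee, Fay, Jae, Lou, Nia, Sam
Level 4: Eli, Gus, Uma

Bo, Mae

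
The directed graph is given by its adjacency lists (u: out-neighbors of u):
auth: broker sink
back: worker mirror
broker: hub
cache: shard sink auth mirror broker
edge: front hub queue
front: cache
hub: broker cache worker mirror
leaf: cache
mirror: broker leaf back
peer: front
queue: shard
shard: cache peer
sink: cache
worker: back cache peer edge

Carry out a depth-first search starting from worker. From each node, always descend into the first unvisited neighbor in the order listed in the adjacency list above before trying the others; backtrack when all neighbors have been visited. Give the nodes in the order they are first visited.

worker, back, mirror, broker, hub, cache, shard, peer, front, sink, auth, leaf, edge, queue

Visit worker
worker → back
back → mirror
mirror → broker
broker → hub
hub → cache
cache → shard
shard → peer
peer → front
cache → sink
cache → auth
mirror → leaf
worker → edge
edge → queue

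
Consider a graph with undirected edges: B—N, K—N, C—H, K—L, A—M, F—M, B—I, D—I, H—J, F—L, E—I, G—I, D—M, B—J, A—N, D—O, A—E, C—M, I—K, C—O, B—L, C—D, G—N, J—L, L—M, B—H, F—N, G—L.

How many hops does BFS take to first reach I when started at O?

Level 0: O
Level 1: C, D
Level 2: H, I, M
Level 3: A, B, E, F, G, J, K, L
Level 4: N
I first appears at level 2.

2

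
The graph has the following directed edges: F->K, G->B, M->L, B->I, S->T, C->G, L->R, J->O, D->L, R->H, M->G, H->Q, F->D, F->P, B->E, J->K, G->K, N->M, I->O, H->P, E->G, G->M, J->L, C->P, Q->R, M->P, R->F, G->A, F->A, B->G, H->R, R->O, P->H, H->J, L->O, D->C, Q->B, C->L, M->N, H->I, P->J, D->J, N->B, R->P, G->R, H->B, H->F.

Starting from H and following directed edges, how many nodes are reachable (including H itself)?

18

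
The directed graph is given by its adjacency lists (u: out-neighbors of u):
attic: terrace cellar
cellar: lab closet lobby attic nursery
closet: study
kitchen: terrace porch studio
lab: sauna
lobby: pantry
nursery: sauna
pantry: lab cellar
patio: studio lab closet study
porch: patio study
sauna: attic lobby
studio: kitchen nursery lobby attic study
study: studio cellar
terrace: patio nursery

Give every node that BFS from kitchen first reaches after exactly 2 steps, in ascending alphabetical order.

attic, lobby, nursery, patio, study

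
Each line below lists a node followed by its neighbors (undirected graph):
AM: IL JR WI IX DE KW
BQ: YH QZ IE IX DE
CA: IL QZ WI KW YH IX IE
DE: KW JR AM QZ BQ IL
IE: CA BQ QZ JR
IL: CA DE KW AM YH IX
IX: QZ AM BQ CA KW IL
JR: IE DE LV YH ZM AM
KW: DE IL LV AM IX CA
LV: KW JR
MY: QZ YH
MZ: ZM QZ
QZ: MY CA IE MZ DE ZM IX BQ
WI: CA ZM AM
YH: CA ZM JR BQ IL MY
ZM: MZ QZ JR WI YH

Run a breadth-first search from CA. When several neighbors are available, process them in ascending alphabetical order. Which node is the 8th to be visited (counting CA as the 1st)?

Visit CA; enqueue IE, IL, IX, KW, QZ, WI, YH → queue [IE, IL, IX, KW, QZ, WI, YH]
Visit IE; enqueue BQ, JR → queue [IL, IX, KW, QZ, WI, YH, BQ, JR]
Visit IL; enqueue AM, DE → queue [IX, KW, QZ, WI, YH, BQ, JR, AM, DE]
Visit IX → queue [KW, QZ, WI, YH, BQ, JR, AM, DE]
Visit KW; enqueue LV → queue [QZ, WI, YH, BQ, JR, AM, DE, LV]
Visit QZ; enqueue MY, MZ, ZM → queue [WI, YH, BQ, JR, AM, DE, LV, MY, MZ, ZM]
Visit WI → queue [YH, BQ, JR, AM, DE, LV, MY, MZ, ZM]
Visit YH → queue [BQ, JR, AM, DE, LV, MY, MZ, ZM]
Visit BQ → queue [JR, AM, DE, LV, MY, MZ, ZM]
Visit JR → queue [AM, DE, LV, MY, MZ, ZM]
Visit AM → queue [DE, LV, MY, MZ, ZM]
Visit DE → queue [LV, MY, MZ, ZM]
Visit LV → queue [MY, MZ, ZM]
Visit MY → queue [MZ, ZM]
Visit MZ → queue [ZM]
Visit ZM → queue []

Visit order: CA, IE, IL, IX, KW, QZ, WI, YH, BQ, JR, AM, DE, LV, MY, MZ, ZM

YH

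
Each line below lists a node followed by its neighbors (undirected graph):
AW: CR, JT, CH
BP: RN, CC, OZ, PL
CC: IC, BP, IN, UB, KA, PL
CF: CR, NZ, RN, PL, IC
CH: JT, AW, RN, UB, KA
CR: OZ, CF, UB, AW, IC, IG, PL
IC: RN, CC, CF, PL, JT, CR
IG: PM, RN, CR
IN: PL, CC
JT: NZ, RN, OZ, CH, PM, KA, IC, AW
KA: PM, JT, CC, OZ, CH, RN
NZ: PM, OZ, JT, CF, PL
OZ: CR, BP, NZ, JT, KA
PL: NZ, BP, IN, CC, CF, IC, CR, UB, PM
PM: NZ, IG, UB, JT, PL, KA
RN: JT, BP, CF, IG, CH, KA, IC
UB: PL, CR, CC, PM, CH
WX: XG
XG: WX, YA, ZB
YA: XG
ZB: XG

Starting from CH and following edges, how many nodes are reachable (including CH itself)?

BFS from CH visits: CH, UB, RN, KA, JT, AW, PM, PL, CR, CC, IG, IC, CF, BP, OZ, NZ, IN
Reachable nodes: 17 of 21 total.

17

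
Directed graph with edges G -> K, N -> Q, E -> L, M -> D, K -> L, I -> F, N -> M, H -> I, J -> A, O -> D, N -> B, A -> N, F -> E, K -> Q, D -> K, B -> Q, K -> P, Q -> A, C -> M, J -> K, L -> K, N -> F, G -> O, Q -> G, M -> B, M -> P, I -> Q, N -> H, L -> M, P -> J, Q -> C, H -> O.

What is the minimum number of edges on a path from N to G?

Level 0: N
Level 1: B, F, H, M, Q
Level 2: A, C, D, E, G, I, O, P
Level 3: J, K, L
G first appears at level 2.

2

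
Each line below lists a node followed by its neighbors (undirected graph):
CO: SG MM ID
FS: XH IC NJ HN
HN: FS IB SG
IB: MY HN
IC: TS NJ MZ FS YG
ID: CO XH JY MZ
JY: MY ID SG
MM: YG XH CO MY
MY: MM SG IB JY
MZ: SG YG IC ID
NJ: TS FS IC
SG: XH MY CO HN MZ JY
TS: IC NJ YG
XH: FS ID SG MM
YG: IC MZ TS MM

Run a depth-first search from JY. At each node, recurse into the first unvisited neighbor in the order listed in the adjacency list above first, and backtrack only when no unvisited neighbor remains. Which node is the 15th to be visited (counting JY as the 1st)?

Visit JY
JY → MY
MY → MM
MM → YG
YG → IC
IC → TS
TS → NJ
NJ → FS
FS → XH
XH → ID
ID → CO
CO → SG
SG → HN
HN → IB
SG → MZ

Visit order: JY, MY, MM, YG, IC, TS, NJ, FS, XH, ID, CO, SG, HN, IB, MZ

MZ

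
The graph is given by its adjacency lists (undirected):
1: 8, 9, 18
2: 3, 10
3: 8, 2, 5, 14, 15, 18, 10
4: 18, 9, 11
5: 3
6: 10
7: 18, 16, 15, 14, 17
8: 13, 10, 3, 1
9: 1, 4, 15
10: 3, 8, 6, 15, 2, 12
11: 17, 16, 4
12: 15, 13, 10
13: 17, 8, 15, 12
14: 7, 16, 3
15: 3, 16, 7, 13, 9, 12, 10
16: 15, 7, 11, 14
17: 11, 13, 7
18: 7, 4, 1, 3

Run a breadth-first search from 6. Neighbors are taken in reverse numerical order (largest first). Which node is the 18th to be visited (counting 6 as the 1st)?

Visit 6; enqueue 10 → queue [10]
Visit 10; enqueue 15, 12, 8, 3, 2 → queue [15, 12, 8, 3, 2]
Visit 15; enqueue 16, 13, 9, 7 → queue [12, 8, 3, 2, 16, 13, 9, 7]
Visit 12 → queue [8, 3, 2, 16, 13, 9, 7]
Visit 8; enqueue 1 → queue [3, 2, 16, 13, 9, 7, 1]
Visit 3; enqueue 18, 14, 5 → queue [2, 16, 13, 9, 7, 1, 18, 14, 5]
Visit 2 → queue [16, 13, 9, 7, 1, 18, 14, 5]
Visit 16; enqueue 11 → queue [13, 9, 7, 1, 18, 14, 5, 11]
Visit 13; enqueue 17 → queue [9, 7, 1, 18, 14, 5, 11, 17]
Visit 9; enqueue 4 → queue [7, 1, 18, 14, 5, 11, 17, 4]
Visit 7 → queue [1, 18, 14, 5, 11, 17, 4]
Visit 1 → queue [18, 14, 5, 11, 17, 4]
Visit 18 → queue [14, 5, 11, 17, 4]
Visit 14 → queue [5, 11, 17, 4]
Visit 5 → queue [11, 17, 4]
Visit 11 → queue [17, 4]
Visit 17 → queue [4]
Visit 4 → queue []

Visit order: 6, 10, 15, 12, 8, 3, 2, 16, 13, 9, 7, 1, 18, 14, 5, 11, 17, 4

4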